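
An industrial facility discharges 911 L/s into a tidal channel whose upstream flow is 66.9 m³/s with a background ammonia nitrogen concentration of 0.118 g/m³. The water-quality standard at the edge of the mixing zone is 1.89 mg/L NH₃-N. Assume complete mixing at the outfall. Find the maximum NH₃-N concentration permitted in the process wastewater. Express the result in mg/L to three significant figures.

132 mg/L

911 L/s = 0.911 m³/s.
Mass balance: 1.89·67.81 = 0.911·Cₑ + 66.9·0.118.
Cₑ = (128.2 − 7.894) / 0.911 = 132 mg/L.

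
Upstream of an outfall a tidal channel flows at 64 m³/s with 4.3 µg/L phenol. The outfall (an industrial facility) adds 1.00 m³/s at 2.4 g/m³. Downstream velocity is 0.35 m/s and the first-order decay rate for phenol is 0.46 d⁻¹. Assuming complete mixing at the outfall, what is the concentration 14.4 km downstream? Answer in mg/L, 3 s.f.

4.3 µg/L = 0.0043 mg/L.
After complete mixing, C₀ = (1·2.4 + 64·0.0043) / 65 = 0.04116 mg/L.
Travel time t = 1.44e+04 m / 0.35 m/s = 4.114e+04 s = 0.4762 d.
C = 0.04116·exp(−0.46·0.4762) = 0.04116·0.8033 = 0.03306 mg/L.

0.0331 mg/L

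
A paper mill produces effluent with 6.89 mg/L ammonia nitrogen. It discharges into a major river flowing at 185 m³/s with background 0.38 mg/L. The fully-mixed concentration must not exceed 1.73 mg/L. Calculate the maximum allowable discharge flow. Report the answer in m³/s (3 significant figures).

Mass balance at complete mixing: C_std·(Q_w + Q_r) = Q_w·C_e + Q_r·C_b.
Rearranging, Q_w = Q_r·(C_std − C_b)/(C_e − C_std) = 185·(1.73 − 0.38) / (6.89 − 1.73) = 48.4 m³/s.

48.4 m³/s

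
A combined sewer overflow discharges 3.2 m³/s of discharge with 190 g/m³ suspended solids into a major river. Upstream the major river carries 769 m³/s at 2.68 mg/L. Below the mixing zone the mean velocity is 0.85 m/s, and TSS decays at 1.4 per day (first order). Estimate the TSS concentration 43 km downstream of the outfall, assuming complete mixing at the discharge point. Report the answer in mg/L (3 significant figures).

1.52 mg/L

After complete mixing, C₀ = (3.2·190 + 769·2.68) / 772.2 = 3.456 mg/L.
Travel time t = 4.3e+04 m / 0.85 m/s = 5.059e+04 s = 0.5855 d.
C = 3.456·exp(−1.4·0.5855) = 3.456·0.4406 = 1.523 mg/L.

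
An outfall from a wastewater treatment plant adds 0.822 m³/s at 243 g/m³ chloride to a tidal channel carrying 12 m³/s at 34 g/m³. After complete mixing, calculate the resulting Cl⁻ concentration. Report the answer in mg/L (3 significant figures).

47.4 mg/L

Flow-weighted mixing gives C = (0.822·243 + 12·34) / (0.822 + 12) = 607.7/12.82 = 47.4 mg/L.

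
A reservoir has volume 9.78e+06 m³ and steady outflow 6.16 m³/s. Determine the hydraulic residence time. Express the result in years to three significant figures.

0.0503 yr

Q = 6.16 m³/s × 3.156e+07 s/yr = 1.944e+08 m³/yr.
Hydraulic residence time τ = V/Q = 9.78e+06/1.944e+08 = 0.05031 yr.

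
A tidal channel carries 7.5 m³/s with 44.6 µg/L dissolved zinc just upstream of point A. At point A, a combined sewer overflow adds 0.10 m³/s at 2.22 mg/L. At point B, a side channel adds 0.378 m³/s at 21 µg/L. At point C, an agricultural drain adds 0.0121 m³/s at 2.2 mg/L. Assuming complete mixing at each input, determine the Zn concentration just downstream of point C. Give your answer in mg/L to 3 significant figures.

44.6 µg/L = 0.0446 mg/L.
After input A: C = (7.5·0.0446 + 0.1·2.22) / 7.6 = 0.07322 mg/L.
21 µg/L = 0.021 mg/L.
After input B: C = (7.6·0.07322 + 0.378·0.021) / 7.978 = 0.07075 mg/L.
After input C: C = (7.978·0.07075 + 0.0121·2.2) / 7.99 = 0.07397 mg/L.

0.0740 mg/L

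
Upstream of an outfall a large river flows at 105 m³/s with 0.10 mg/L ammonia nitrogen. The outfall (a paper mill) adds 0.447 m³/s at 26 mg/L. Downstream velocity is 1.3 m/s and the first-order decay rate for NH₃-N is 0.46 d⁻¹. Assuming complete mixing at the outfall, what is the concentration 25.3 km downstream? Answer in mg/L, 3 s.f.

0.189 mg/L

After complete mixing, C₀ = (0.447·26 + 105·0.1) / 105.4 = 0.2098 mg/L.
Travel time t = 2.53e+04 m / 1.3 m/s = 1.946e+04 s = 0.2252 d.
C = 0.2098·exp(−0.46·0.2252) = 0.2098·0.9016 = 0.1891 mg/L.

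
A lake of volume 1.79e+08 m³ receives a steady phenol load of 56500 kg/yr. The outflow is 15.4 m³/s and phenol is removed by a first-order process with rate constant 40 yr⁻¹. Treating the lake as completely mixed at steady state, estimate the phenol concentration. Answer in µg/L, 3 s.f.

7.39 µg/L

Outflow Q = 15.4 m³/s × 3.156e+07 s/yr = 4.86e+08 m³/yr.
Steady-state CSTR mass balance: W = Q·C + k·V·C, so C = W/(Q + kV).
Q + kV = 4.86e+08 + 40·1.79e+08 = 7.646e+09 m³/yr.
C = 56500/7.646e+09 = 7.389e-06 kg/m³ = 0.007389 mg/L = 7.389 µg/L.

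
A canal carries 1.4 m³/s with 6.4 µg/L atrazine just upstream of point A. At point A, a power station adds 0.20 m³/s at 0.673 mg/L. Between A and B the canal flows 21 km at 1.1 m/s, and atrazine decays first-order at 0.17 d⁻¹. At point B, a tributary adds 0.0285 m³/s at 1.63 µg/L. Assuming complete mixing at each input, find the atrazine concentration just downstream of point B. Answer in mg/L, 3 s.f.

0.0849 mg/L

6.4 µg/L = 0.0064 mg/L.
After input A: C = (1.4·0.0064 + 0.2·0.673) / 1.6 = 0.08973 mg/L.
Over the 21 km reach to input B (t = 1.909e+04 s = 0.221 d), decay gives C = 0.08973·exp(−0.17·0.221) = 0.08642 mg/L.
1.63 µg/L = 0.00163 mg/L.
After input B: C = (1.6·0.08642 + 0.0285·0.00163) / 1.628 = 0.08493 mg/L.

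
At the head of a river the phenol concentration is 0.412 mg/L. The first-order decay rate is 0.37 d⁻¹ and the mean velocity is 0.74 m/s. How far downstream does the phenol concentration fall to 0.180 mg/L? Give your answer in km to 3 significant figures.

From C = C₀·e^(−kt), t = ln(C₀/C)/k = ln(0.412/0.180)/0.37 = 0.8281/0.37 = 2.238 d.
Distance = v·t = 0.74 m/s × 1.934e+05 s = 1.431e+05 m = 143.1 km.

143 km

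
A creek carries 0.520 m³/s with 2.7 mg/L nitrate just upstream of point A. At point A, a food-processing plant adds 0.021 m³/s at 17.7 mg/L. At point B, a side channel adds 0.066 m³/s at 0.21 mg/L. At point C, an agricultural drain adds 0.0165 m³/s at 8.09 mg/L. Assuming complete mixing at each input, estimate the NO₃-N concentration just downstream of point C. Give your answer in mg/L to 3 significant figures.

After input A: C = (0.52·2.7 + 0.021·17.7) / 0.541 = 3.282 mg/L.
After input B: C = (0.541·3.282 + 0.066·0.21) / 0.607 = 2.948 mg/L.
After input C: C = (0.607·2.948 + 0.0165·8.09) / 0.6235 = 3.084 mg/L.

3.08 mg/L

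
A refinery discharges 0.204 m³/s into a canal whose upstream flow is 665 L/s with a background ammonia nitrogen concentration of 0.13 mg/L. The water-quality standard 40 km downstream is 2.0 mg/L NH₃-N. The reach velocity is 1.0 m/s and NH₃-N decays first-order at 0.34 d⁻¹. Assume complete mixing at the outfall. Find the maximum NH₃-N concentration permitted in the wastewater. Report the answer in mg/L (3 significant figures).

665 L/s = 0.665 m³/s.
Travel time to the compliance point: t = 4e+04/1.0 = 4e+04 s = 0.463 d; decay factor exp(−0.34·0.463) = 0.8544.
So the concentration just after mixing may be at most 2/0.8544 = 2.341 mg/L.
Mass balance: 2.341·0.869 = 0.204·Cₑ + 0.665·0.13.
Cₑ = (2.034 − 0.08645) / 0.204 = 9.548 mg/L.

9.55 mg/L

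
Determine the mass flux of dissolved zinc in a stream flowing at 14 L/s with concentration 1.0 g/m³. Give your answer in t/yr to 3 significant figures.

0.442 t/yr

14 L/s = 0.014 m³/s.
Mass flux = Q·C = 0.014 m³/s × 1 g/m³ = 0.014 g/s.
= 0.014 g/s × 31.56 = 0.4418 t/yr.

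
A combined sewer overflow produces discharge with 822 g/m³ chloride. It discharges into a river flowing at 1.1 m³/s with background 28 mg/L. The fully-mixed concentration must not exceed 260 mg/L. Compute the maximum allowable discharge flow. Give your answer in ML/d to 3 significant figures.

Mass balance at complete mixing: C_std·(Q_w + Q_r) = Q_w·C_e + Q_r·C_b.
Rearranging, Q_w = Q_r·(C_std − C_b)/(C_e − C_std) = 1.1·(260 − 28) / (822 − 260) = 0.4541 m³/s.
= 39.23 ML/d.

39.2 ML/d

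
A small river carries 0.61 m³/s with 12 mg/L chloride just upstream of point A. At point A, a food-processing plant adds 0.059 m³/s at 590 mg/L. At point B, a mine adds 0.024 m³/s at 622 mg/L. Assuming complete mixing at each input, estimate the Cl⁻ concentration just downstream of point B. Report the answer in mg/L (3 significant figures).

After input A: C = (0.61·12 + 0.059·590) / 0.669 = 62.97 mg/L.
After input B: C = (0.669·62.97 + 0.024·622) / 0.693 = 82.33 mg/L.

82.3 mg/L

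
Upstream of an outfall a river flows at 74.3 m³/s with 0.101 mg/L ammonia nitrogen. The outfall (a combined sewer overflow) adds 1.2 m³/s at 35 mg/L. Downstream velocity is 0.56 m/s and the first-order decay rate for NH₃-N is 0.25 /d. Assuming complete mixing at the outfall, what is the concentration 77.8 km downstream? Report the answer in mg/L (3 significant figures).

0.439 mg/L

After complete mixing, C₀ = (1.2·35 + 74.3·0.101) / 75.5 = 0.6557 mg/L.
Travel time t = 7.78e+04 m / 0.56 m/s = 1.389e+05 s = 1.608 d.
C = 0.6557·exp(−0.25·1.608) = 0.6557·0.669 = 0.4386 mg/L.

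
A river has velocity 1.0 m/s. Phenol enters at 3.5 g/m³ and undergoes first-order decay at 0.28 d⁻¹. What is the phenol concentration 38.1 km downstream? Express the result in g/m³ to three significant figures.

3.09 g/m³

Travel time t = 38.1 km / 1.0 m/s = 3.81e+04/1.0 = 3.81e+04 s = 0.441 d.
First-order decay: C = 3.5·exp(−0.28·0.441) = 3.5·0.8838 = 3.093 g/m³.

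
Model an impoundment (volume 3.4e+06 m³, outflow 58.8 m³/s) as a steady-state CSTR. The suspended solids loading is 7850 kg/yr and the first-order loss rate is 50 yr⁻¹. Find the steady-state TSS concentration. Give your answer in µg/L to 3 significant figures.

Outflow Q = 58.8 m³/s × 3.156e+07 s/yr = 1.856e+09 m³/yr.
Steady-state CSTR mass balance: W = Q·C + k·V·C, so C = W/(Q + kV).
Q + kV = 1.856e+09 + 50·3.4e+06 = 2.026e+09 m³/yr.
C = 7850/2.026e+09 = 3.875e-06 kg/m³ = 0.003875 mg/L = 3.875 µg/L.

3.88 µg/L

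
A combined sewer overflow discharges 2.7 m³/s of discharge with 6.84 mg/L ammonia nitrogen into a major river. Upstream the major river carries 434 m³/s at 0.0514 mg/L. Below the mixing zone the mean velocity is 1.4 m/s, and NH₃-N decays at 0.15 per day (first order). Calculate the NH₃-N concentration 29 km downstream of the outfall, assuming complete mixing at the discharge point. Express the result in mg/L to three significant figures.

0.0901 mg/L

After complete mixing, C₀ = (2.7·6.84 + 434·0.0514) / 436.7 = 0.09337 mg/L.
Travel time t = 2.9e+04 m / 1.4 m/s = 2.071e+04 s = 0.2397 d.
C = 0.09337·exp(−0.15·0.2397) = 0.09337·0.9647 = 0.09007 mg/L.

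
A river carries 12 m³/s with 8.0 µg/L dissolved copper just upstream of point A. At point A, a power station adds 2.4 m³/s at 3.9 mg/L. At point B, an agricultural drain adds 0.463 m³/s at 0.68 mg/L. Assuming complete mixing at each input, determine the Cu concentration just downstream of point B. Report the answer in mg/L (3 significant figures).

8.0 µg/L = 0.008 mg/L.
After input A: C = (12·0.008 + 2.4·3.9) / 14.4 = 0.6567 mg/L.
After input B: C = (14.4·0.6567 + 0.463·0.68) / 14.86 = 0.6574 mg/L.

0.657 mg/L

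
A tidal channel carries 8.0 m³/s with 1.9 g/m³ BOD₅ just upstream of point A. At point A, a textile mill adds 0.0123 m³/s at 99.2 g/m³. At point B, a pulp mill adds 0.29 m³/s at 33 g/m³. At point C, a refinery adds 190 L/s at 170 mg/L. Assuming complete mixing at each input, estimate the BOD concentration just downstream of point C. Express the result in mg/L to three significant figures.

6.86 mg/L

After input A: C = (8·1.9 + 0.0123·99.2) / 8.012 = 2.049 mg/L.
After input B: C = (8.012·2.049 + 0.29·33) / 8.302 = 3.13 mg/L.
190 L/s = 0.19 m³/s.
After input C: C = (8.302·3.13 + 0.19·170) / 8.492 = 6.864 mg/L.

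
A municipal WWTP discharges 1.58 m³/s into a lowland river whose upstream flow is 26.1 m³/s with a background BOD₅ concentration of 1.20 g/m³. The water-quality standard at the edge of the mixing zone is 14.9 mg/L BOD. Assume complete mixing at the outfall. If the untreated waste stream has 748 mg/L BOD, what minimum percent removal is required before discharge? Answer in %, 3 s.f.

67.8 %

Mass balance: 14.9·27.68 = 1.58·Cₑ + 26.1·1.2.
Cₑ = (412.4 − 31.32) / 1.58 = 241.2 mg/L.
Required removal = 1 − 241.2/748 = 67.75 %.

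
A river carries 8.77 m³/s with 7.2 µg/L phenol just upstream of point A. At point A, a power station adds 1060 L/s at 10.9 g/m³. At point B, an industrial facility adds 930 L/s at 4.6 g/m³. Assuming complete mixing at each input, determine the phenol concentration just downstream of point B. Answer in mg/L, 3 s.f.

1.48 mg/L

7.2 µg/L = 0.0072 mg/L.
1060 L/s = 1.06 m³/s.
After input A: C = (8.77·0.0072 + 1.06·10.9) / 9.83 = 1.182 mg/L.
930 L/s = 0.93 m³/s.
After input B: C = (9.83·1.182 + 0.93·4.6) / 10.76 = 1.477 mg/L.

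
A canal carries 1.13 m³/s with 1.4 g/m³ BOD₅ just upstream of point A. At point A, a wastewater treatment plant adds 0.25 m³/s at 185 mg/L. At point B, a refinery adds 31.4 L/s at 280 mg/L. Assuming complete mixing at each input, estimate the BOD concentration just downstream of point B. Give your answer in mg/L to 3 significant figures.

40.1 mg/L

After input A: C = (1.13·1.4 + 0.25·185) / 1.38 = 34.66 mg/L.
31.4 L/s = 0.0314 m³/s.
After input B: C = (1.38·34.66 + 0.0314·280) / 1.411 = 40.12 mg/L.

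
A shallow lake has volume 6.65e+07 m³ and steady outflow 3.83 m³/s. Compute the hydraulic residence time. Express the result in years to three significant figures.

0.550 yr

Q = 3.83 m³/s × 3.156e+07 s/yr = 1.209e+08 m³/yr.
Hydraulic residence time τ = V/Q = 6.65e+07/1.209e+08 = 0.5502 yr.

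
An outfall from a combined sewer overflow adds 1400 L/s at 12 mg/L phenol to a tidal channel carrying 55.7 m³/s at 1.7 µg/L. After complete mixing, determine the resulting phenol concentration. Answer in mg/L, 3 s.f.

0.296 mg/L

1400 L/s = 1.4 m³/s.
1.7 µg/L = 0.0017 mg/L.
Flow-weighted mixing gives C = (1.4·12 + 55.7·0.0017) / (1.4 + 55.7) = 16.89/57.1 = 0.2959 mg/L.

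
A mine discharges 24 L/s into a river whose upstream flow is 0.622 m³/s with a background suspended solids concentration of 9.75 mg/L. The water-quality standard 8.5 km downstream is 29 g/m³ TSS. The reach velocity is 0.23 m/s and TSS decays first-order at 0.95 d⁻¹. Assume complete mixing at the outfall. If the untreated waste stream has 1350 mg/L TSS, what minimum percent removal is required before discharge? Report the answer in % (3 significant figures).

24 L/s = 0.024 m³/s.
Travel time to the compliance point: t = 8500/0.23 = 3.696e+04 s = 0.4277 d; decay factor exp(−0.95·0.4277) = 0.6661.
So the concentration just after mixing may be at most 29/0.6661 = 43.54 mg/L.
Mass balance: 43.54·0.646 = 0.024·Cₑ + 0.622·9.75.
Cₑ = (28.13 − 6.064) / 0.024 = 919.2 mg/L.
Required removal = 1 − 919.2/1350 = 31.91 %.

31.9 %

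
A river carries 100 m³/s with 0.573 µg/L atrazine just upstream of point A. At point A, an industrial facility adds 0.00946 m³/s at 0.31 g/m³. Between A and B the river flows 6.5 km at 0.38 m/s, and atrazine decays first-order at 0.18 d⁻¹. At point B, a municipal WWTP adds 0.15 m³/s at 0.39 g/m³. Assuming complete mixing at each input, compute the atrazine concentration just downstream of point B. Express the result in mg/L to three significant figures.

0.00116 mg/L

0.573 µg/L = 0.000573 mg/L.
After input A: C = (100·0.000573 + 0.00946·0.31) / 100 = 0.0006023 mg/L.
Over the 6.5 km reach to input B (t = 1.711e+04 s = 0.198 d), decay gives C = 0.0006023·exp(−0.18·0.198) = 0.0005812 mg/L.
After input B: C = (100·0.0005812 + 0.15·0.39) / 100.2 = 0.001164 mg/L.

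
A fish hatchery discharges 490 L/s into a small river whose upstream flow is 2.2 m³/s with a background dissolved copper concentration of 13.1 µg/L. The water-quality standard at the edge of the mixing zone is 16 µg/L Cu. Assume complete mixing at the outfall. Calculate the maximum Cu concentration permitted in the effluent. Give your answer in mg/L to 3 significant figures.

0.0290 mg/L

490 L/s = 0.49 m³/s.
13.1 µg/L = 0.0131 mg/L.
16 µg/L = 0.016 mg/L.
Mass balance: 0.016·2.69 = 0.49·Cₑ + 2.2·0.0131.
Cₑ = (0.04304 − 0.02882) / 0.49 = 0.02902 mg/L.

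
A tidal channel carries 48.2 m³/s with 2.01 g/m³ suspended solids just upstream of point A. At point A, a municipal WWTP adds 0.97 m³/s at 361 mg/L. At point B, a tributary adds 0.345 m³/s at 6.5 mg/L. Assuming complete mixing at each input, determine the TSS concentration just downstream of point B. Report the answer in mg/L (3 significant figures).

9.07 mg/L

After input A: C = (48.2·2.01 + 0.97·361) / 49.17 = 9.092 mg/L.
After input B: C = (49.17·9.092 + 0.345·6.5) / 49.52 = 9.074 mg/L.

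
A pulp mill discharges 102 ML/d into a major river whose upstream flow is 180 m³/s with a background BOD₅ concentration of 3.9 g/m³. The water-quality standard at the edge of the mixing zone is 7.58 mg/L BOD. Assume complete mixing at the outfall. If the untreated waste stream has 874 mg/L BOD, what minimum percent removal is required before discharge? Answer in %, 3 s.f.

102 ML/d = 1.181 m³/s.
Mass balance: 7.58·181.2 = 1.181·Cₑ + 180·3.9.
Cₑ = (1373 − 702) / 1.181 = 568.7 mg/L.
Required removal = 1 − 568.7/874 = 34.93 %.

34.9 %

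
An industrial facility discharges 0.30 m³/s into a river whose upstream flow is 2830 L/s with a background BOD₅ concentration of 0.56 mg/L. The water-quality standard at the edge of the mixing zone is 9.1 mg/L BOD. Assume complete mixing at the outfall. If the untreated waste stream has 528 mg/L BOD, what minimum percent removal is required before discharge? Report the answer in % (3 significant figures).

83.0 %

2830 L/s = 2.83 m³/s.
Mass balance: 9.1·3.13 = 0.3·Cₑ + 2.83·0.56.
Cₑ = (28.48 − 1.585) / 0.3 = 89.66 mg/L.
Required removal = 1 − 89.66/528 = 83.02 %.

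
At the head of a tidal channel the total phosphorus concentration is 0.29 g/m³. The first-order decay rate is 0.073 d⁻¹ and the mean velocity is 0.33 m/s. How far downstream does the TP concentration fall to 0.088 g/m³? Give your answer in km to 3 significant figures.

466 km

From C = C₀·e^(−kt), t = ln(C₀/C)/k = ln(0.29/0.088)/0.073 = 1.193/0.073 = 16.34 d.
Distance = v·t = 0.33 m/s × 1.411e+06 s = 4.658e+05 m = 465.8 km.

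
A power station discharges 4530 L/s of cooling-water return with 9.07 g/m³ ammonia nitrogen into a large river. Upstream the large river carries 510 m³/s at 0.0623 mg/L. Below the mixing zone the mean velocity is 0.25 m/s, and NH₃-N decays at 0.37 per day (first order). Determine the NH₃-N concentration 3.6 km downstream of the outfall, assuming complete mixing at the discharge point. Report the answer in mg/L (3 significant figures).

4530 L/s = 4.53 m³/s.
After complete mixing, C₀ = (4.53·9.07 + 510·0.0623) / 514.5 = 0.1416 mg/L.
Travel time t = 3600 m / 0.25 m/s = 1.44e+04 s = 0.1667 d.
C = 0.1416·exp(−0.37·0.1667) = 0.1416·0.9402 = 0.1331 mg/L.

0.133 mg/L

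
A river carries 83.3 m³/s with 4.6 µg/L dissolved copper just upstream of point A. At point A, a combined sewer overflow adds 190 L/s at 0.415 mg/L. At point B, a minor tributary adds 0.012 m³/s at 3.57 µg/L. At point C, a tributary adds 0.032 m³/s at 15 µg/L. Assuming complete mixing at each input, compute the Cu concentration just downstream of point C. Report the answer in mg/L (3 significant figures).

0.00554 mg/L

4.6 µg/L = 0.0046 mg/L.
190 L/s = 0.19 m³/s.
After input A: C = (83.3·0.0046 + 0.19·0.415) / 83.49 = 0.005534 mg/L.
3.57 µg/L = 0.00357 mg/L.
After input B: C = (83.49·0.005534 + 0.012·0.00357) / 83.5 = 0.005534 mg/L.
15 µg/L = 0.015 mg/L.
After input C: C = (83.5·0.005534 + 0.032·0.015) / 83.53 = 0.005537 mg/L.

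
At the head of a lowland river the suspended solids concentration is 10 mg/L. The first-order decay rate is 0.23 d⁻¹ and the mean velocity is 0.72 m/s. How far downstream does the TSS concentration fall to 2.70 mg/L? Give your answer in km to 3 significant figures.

From C = C₀·e^(−kt), t = ln(C₀/C)/k = ln(10/2.70)/0.23 = 1.309/0.23 = 5.693 d.
Distance = v·t = 0.72 m/s × 4.919e+05 s = 3.541e+05 m = 354.1 km.

354 km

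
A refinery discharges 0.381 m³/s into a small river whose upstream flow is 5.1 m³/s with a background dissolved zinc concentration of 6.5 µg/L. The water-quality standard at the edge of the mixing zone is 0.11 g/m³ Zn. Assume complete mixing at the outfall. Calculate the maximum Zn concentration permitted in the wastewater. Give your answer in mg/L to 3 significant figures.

1.50 mg/L

6.5 µg/L = 0.0065 mg/L.
Mass balance: 0.11·5.481 = 0.381·Cₑ + 5.1·0.0065.
Cₑ = (0.6029 − 0.03315) / 0.381 = 1.495 mg/L.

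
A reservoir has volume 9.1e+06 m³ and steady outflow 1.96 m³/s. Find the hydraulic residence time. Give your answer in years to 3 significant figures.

0.147 yr

Q = 1.96 m³/s × 3.156e+07 s/yr = 6.185e+07 m³/yr.
Hydraulic residence time τ = V/Q = 9.1e+06/6.185e+07 = 0.1471 yr.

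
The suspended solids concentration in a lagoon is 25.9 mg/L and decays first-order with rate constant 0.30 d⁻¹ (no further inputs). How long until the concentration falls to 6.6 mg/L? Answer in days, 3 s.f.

4.56 d

t = ln(C₀/C)/k = ln(25.9/6.6)/0.30 = 1.367/0.30 = 4.557 d.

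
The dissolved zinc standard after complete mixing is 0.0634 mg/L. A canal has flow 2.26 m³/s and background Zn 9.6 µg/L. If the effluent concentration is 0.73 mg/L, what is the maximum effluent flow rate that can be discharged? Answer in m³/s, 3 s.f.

9.6 µg/L = 0.0096 mg/L.
Mass balance at complete mixing: C_std·(Q_w + Q_r) = Q_w·C_e + Q_r·C_b.
Rearranging, Q_w = Q_r·(C_std − C_b)/(C_e − C_std) = 2.26·(0.0634 − 0.0096) / (0.73 − 0.0634) = 0.1824 m³/s.

0.182 m³/s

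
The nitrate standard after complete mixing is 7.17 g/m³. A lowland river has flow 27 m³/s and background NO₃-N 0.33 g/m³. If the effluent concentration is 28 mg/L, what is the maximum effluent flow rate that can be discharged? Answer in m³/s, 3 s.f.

Mass balance at complete mixing: C_std·(Q_w + Q_r) = Q_w·C_e + Q_r·C_b.
Rearranging, Q_w = Q_r·(C_std − C_b)/(C_e − C_std) = 27·(7.17 − 0.33) / (28 − 7.17) = 8.866 m³/s.

8.87 m³/s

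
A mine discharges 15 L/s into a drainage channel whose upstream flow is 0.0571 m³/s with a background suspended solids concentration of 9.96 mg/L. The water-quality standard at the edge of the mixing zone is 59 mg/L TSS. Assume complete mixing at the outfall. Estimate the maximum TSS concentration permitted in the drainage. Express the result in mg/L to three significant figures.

15 L/s = 0.015 m³/s.
Mass balance: 59·0.0721 = 0.015·Cₑ + 0.0571·9.96.
Cₑ = (4.254 − 0.5687) / 0.015 = 245.7 mg/L.

246 mg/L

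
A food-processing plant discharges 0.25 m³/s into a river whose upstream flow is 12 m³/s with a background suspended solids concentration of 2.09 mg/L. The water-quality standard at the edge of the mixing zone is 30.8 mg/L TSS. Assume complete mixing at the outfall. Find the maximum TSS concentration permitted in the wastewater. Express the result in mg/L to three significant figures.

Mass balance: 30.8·12.25 = 0.25·Cₑ + 12·2.09.
Cₑ = (377.3 − 25.08) / 0.25 = 1409 mg/L.

1410 mg/L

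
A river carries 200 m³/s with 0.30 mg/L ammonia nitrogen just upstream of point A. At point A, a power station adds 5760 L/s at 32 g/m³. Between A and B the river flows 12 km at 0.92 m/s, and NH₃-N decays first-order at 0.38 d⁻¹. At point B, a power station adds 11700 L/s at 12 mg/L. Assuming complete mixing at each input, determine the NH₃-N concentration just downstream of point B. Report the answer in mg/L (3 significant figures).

1.71 mg/L

5760 L/s = 5.76 m³/s.
After input A: C = (200·0.3 + 5.76·32) / 205.8 = 1.187 mg/L.
Over the 12 km reach to input B (t = 1.304e+04 s = 0.151 d), decay gives C = 1.187·exp(−0.38·0.151) = 1.121 mg/L.
11700 L/s = 11.7 m³/s.
After input B: C = (205.8·1.121 + 11.7·12) / 217.5 = 1.707 mg/L.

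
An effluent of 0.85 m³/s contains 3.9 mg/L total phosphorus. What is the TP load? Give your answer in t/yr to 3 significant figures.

Mass flux = Q·C = 0.85 m³/s × 3.9 g/m³ = 3.315 g/s.
= 3.315 g/s × 31.56 = 104.6 t/yr.

105 t/yr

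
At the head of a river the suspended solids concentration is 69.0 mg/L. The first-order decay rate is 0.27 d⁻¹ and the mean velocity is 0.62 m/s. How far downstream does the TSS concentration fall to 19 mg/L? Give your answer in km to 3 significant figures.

256 km

From C = C₀·e^(−kt), t = ln(C₀/C)/k = ln(69.0/19)/0.27 = 1.29/0.27 = 4.777 d.
Distance = v·t = 0.62 m/s × 4.127e+05 s = 2.559e+05 m = 255.9 km.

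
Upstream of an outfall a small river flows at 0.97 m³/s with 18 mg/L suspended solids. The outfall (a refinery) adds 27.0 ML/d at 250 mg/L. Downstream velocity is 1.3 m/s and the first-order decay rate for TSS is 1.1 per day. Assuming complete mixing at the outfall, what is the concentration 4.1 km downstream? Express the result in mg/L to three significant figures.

71.6 mg/L

27.0 ML/d = 0.3125 m³/s.
After complete mixing, C₀ = (0.3125·250 + 0.97·18) / 1.282 = 74.53 mg/L.
Travel time t = 4100 m / 1.3 m/s = 3154 s = 0.0365 d.
C = 74.53·exp(−1.1·0.0365) = 74.53·0.9606 = 71.6 mg/L.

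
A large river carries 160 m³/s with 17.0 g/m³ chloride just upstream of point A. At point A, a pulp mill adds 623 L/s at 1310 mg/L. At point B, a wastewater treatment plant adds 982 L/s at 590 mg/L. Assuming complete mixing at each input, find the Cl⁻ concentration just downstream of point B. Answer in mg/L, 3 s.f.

623 L/s = 0.623 m³/s.
After input A: C = (160·17 + 0.623·1310) / 160.6 = 22.02 mg/L.
982 L/s = 0.982 m³/s.
After input B: C = (160.6·22.02 + 0.982·590) / 161.6 = 25.47 mg/L.

25.5 mg/L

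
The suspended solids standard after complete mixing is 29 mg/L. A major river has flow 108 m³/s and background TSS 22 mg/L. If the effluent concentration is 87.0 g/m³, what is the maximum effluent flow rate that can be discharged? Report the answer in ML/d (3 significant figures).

1130 ML/d

Mass balance at complete mixing: C_std·(Q_w + Q_r) = Q_w·C_e + Q_r·C_b.
Rearranging, Q_w = Q_r·(C_std − C_b)/(C_e − C_std) = 108·(29 − 22) / (87 − 29) = 13.03 m³/s.
= 1126 ML/d.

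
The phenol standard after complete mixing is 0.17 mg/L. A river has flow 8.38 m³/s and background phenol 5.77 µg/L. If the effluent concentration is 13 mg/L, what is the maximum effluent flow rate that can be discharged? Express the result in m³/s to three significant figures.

5.77 µg/L = 0.00577 mg/L.
Mass balance at complete mixing: C_std·(Q_w + Q_r) = Q_w·C_e + Q_r·C_b.
Rearranging, Q_w = Q_r·(C_std − C_b)/(C_e − C_std) = 8.38·(0.17 − 0.00577) / (13 − 0.17) = 0.1073 m³/s.

0.107 m³/s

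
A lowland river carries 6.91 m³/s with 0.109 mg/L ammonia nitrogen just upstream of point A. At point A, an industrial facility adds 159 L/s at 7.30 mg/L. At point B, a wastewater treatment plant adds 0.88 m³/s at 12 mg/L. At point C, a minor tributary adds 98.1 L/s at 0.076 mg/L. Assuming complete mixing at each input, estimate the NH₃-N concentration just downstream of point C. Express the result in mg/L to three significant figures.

159 L/s = 0.159 m³/s.
After input A: C = (6.91·0.109 + 0.159·7.3) / 7.069 = 0.2707 mg/L.
After input B: C = (7.069·0.2707 + 0.88·12) / 7.949 = 1.569 mg/L.
98.1 L/s = 0.0981 m³/s.
After input C: C = (7.949·1.569 + 0.0981·0.076) / 8.047 = 1.551 mg/L.

1.55 mg/L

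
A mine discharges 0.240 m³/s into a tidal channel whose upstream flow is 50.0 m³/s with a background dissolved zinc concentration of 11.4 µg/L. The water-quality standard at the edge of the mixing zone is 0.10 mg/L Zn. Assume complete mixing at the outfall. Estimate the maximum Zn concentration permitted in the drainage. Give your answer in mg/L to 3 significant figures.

11.4 µg/L = 0.0114 mg/L.
Mass balance: 0.1·50.24 = 0.24·Cₑ + 50·0.0114.
Cₑ = (5.024 − 0.57) / 0.24 = 18.56 mg/L.

18.6 mg/L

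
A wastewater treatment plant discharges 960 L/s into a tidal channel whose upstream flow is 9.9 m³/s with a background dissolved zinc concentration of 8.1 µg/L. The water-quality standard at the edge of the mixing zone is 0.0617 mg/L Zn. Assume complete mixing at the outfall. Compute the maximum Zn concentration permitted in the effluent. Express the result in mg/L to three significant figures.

960 L/s = 0.96 m³/s.
8.1 µg/L = 0.0081 mg/L.
Mass balance: 0.0617·10.86 = 0.96·Cₑ + 9.9·0.0081.
Cₑ = (0.6701 − 0.08019) / 0.96 = 0.6144 mg/L.

0.614 mg/L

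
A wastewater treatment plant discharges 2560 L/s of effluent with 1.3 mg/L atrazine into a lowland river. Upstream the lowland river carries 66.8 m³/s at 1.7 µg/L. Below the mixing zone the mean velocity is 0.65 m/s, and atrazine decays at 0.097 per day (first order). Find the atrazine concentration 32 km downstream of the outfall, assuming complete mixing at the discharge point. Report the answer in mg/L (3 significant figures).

2560 L/s = 2.56 m³/s.
1.7 µg/L = 0.0017 mg/L.
After complete mixing, C₀ = (2.56·1.3 + 66.8·0.0017) / 69.36 = 0.04962 mg/L.
Travel time t = 3.2e+04 m / 0.65 m/s = 4.923e+04 s = 0.5698 d.
C = 0.04962·exp(−0.097·0.5698) = 0.04962·0.9462 = 0.04695 mg/L.

0.0470 mg/L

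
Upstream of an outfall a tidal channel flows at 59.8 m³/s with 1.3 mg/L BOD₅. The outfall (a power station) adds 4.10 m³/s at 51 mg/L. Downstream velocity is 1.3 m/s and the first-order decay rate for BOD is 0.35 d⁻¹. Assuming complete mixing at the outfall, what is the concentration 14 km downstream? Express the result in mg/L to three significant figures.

4.30 mg/L

After complete mixing, C₀ = (4.1·51 + 59.8·1.3) / 63.9 = 4.489 mg/L.
Travel time t = 1.4e+04 m / 1.3 m/s = 1.077e+04 s = 0.1246 d.
C = 4.489·exp(−0.35·0.1246) = 4.489·0.9573 = 4.297 mg/L.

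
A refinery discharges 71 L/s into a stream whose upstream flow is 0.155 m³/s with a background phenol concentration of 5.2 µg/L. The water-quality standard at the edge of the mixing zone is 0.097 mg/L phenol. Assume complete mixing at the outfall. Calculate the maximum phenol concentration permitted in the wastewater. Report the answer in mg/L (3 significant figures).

0.297 mg/L

71 L/s = 0.071 m³/s.
5.2 µg/L = 0.0052 mg/L.
Mass balance: 0.097·0.226 = 0.071·Cₑ + 0.155·0.0052.
Cₑ = (0.02192 − 0.000806) / 0.071 = 0.2974 mg/L.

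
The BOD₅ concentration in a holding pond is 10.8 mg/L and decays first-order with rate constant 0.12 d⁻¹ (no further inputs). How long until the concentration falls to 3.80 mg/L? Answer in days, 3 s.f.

t = ln(C₀/C)/k = ln(10.8/3.80)/0.12 = 1.045/0.12 = 8.705 d.

8.70 d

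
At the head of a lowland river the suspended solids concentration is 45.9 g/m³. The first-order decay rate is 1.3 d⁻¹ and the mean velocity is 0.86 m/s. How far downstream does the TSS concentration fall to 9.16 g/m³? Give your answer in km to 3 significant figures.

92.1 km

From C = C₀·e^(−kt), t = ln(C₀/C)/k = ln(45.9/9.16)/1.3 = 1.612/1.3 = 1.24 d.
Distance = v·t = 0.86 m/s × 1.071e+05 s = 9.212e+04 m = 92.12 km.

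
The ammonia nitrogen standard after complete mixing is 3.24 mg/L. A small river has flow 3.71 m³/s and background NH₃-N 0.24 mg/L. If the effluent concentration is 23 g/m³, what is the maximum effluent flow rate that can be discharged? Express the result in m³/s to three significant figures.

0.563 m³/s

Mass balance at complete mixing: C_std·(Q_w + Q_r) = Q_w·C_e + Q_r·C_b.
Rearranging, Q_w = Q_r·(C_std − C_b)/(C_e − C_std) = 3.71·(3.24 − 0.24) / (23 − 3.24) = 0.5633 m³/s.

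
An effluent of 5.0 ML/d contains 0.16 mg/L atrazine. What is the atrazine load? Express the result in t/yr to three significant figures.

5.0 ML/d = 0.05787 m³/s.
Mass flux = Q·C = 0.05787 m³/s × 0.16 g/m³ = 0.009259 g/s.
= 0.009259 g/s × 31.56 = 0.2922 t/yr.

0.292 t/yr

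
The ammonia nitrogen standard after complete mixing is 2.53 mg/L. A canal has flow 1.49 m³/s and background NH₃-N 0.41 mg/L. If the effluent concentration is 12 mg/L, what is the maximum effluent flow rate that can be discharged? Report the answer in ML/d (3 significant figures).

Mass balance at complete mixing: C_std·(Q_w + Q_r) = Q_w·C_e + Q_r·C_b.
Rearranging, Q_w = Q_r·(C_std − C_b)/(C_e − C_std) = 1.49·(2.53 − 0.41) / (12 − 2.53) = 0.3336 m³/s.
= 28.82 ML/d.

28.8 ML/d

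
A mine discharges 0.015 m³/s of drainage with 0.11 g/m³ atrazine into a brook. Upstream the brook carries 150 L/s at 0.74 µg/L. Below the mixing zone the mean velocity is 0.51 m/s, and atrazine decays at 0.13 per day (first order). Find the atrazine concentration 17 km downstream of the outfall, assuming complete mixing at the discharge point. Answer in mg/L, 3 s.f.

0.0102 mg/L

150 L/s = 0.15 m³/s.
0.74 µg/L = 0.00074 mg/L.
After complete mixing, C₀ = (0.015·0.11 + 0.15·0.00074) / 0.165 = 0.01067 mg/L.
Travel time t = 1.7e+04 m / 0.51 m/s = 3.333e+04 s = 0.3858 d.
C = 0.01067·exp(−0.13·0.3858) = 0.01067·0.9511 = 0.01015 mg/L.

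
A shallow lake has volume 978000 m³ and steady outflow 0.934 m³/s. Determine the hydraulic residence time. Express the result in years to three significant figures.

Q = 0.934 m³/s × 3.156e+07 s/yr = 2.947e+07 m³/yr.
Hydraulic residence time τ = V/Q = 978000/2.947e+07 = 0.03318 yr.

0.0332 yr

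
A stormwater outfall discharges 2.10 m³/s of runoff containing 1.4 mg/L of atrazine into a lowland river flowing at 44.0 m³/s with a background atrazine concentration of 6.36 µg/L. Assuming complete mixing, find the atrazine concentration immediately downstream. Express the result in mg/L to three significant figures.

0.0698 mg/L

6.36 µg/L = 0.00636 mg/L.
Conservation of mass across the mixing zone: C = (2.1·1.4 + 44·0.00636) / (2.1 + 44) = 3.22/46.1 = 0.06984 mg/L.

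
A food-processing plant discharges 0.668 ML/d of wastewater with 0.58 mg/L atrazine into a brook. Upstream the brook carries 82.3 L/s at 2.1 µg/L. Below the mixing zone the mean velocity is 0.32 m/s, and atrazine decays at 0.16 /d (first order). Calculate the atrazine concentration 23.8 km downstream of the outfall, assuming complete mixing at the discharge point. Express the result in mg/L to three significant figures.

0.0451 mg/L

0.668 ML/d = 0.007731 m³/s.
82.3 L/s = 0.0823 m³/s.
2.1 µg/L = 0.0021 mg/L.
After complete mixing, C₀ = (0.007731·0.58 + 0.0823·0.0021) / 0.09003 = 0.05173 mg/L.
Travel time t = 2.38e+04 m / 0.32 m/s = 7.438e+04 s = 0.8608 d.
C = 0.05173·exp(−0.16·0.8608) = 0.05173·0.8713 = 0.04507 mg/L.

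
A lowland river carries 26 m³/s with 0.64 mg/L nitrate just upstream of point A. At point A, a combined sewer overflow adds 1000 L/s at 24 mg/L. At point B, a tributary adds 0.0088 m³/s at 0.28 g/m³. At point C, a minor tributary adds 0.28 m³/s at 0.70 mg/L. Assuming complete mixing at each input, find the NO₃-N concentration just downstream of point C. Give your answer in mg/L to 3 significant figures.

1000 L/s = 1 m³/s.
After input A: C = (26·0.64 + 1·24) / 27 = 1.505 mg/L.
After input B: C = (27·1.505 + 0.0088·0.28) / 27.01 = 1.505 mg/L.
After input C: C = (27.01·1.505 + 0.28·0.7) / 27.29 = 1.497 mg/L.

1.50 mg/L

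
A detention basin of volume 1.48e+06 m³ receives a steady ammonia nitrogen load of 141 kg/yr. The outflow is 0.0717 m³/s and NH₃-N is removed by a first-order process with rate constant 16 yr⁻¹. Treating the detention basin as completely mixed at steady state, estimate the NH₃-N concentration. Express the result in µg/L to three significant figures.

Outflow Q = 0.0717 m³/s × 3.156e+07 s/yr = 2.263e+06 m³/yr.
Steady-state CSTR mass balance: W = Q·C + k·V·C, so C = W/(Q + kV).
Q + kV = 2.263e+06 + 16·1.48e+06 = 2.594e+07 m³/yr.
C = 141/2.594e+07 = 5.435e-06 kg/m³ = 0.005435 mg/L = 5.435 µg/L.

5.44 µg/L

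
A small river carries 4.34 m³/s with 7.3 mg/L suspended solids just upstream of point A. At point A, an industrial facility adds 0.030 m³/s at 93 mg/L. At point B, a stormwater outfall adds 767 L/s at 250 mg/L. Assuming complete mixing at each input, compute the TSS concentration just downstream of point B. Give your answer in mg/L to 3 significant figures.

44.0 mg/L

After input A: C = (4.34·7.3 + 0.03·93) / 4.37 = 7.888 mg/L.
767 L/s = 0.767 m³/s.
After input B: C = (4.37·7.888 + 0.767·250) / 5.137 = 44.04 mg/L.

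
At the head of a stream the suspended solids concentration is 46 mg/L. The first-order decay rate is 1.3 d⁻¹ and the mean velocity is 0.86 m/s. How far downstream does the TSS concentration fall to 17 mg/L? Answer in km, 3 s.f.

56.9 km

From C = C₀·e^(−kt), t = ln(C₀/C)/k = ln(46/17)/1.3 = 0.9954/1.3 = 0.7657 d.
Distance = v·t = 0.86 m/s × 6.616e+04 s = 5.69e+04 m = 56.9 km.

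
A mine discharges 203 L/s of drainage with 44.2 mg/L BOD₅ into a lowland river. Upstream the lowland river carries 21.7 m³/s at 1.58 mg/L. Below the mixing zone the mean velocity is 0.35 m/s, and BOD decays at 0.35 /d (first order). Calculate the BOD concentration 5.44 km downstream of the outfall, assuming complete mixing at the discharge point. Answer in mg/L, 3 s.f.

203 L/s = 0.203 m³/s.
After complete mixing, C₀ = (0.203·44.2 + 21.7·1.58) / 21.9 = 1.975 mg/L.
Travel time t = 5440 m / 0.35 m/s = 1.554e+04 s = 0.1799 d.
C = 1.975·exp(−0.35·0.1799) = 1.975·0.939 = 1.854 mg/L.

1.85 mg/L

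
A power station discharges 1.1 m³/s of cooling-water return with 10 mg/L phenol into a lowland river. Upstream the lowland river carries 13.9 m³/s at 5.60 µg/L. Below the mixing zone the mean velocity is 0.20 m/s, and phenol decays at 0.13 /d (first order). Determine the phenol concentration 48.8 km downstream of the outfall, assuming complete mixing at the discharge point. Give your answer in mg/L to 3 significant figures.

0.512 mg/L

5.60 µg/L = 0.0056 mg/L.
After complete mixing, C₀ = (1.1·10 + 13.9·0.0056) / 15 = 0.7385 mg/L.
Travel time t = 4.88e+04 m / 0.20 m/s = 2.44e+05 s = 2.824 d.
C = 0.7385·exp(−0.13·2.824) = 0.7385·0.6927 = 0.5116 mg/L.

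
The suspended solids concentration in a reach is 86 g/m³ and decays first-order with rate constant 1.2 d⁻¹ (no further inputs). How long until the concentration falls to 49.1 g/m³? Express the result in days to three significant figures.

t = ln(C₀/C)/k = ln(86/49.1)/1.2 = 0.5605/1.2 = 0.4671 d.

0.467 d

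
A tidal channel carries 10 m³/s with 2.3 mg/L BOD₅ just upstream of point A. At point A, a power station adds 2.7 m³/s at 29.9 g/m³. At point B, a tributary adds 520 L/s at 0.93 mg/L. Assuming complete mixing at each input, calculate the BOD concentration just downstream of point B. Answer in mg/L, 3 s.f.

After input A: C = (10·2.3 + 2.7·29.9) / 12.7 = 8.168 mg/L.
520 L/s = 0.52 m³/s.
After input B: C = (12.7·8.168 + 0.52·0.93) / 13.22 = 7.883 mg/L.

7.88 mg/L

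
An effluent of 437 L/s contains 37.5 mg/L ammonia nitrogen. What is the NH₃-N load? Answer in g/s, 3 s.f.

437 L/s = 0.437 m³/s.
Mass flux = Q·C = 0.437 m³/s × 37.5 g/m³ = 16.39 g/s.

16.4 g/s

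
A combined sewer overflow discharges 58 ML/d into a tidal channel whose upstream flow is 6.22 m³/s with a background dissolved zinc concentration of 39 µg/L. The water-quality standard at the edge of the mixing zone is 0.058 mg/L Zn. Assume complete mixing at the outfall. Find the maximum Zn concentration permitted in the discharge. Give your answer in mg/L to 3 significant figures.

0.234 mg/L

58 ML/d = 0.6713 m³/s.
39 µg/L = 0.039 mg/L.
Mass balance: 0.058·6.891 = 0.6713·Cₑ + 6.22·0.039.
Cₑ = (0.3997 − 0.2426) / 0.6713 = 0.234 mg/L.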